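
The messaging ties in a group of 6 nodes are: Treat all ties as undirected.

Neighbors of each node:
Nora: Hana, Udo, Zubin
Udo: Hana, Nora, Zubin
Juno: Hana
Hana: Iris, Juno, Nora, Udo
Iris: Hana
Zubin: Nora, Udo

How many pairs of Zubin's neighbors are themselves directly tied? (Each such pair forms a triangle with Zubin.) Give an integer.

Zubin's neighbors: Nora and Udo.
Neighbor pairs that are themselves tied: Zubin–Nora–Udo. Each forms one triangle with Zubin, for 1 in total.

1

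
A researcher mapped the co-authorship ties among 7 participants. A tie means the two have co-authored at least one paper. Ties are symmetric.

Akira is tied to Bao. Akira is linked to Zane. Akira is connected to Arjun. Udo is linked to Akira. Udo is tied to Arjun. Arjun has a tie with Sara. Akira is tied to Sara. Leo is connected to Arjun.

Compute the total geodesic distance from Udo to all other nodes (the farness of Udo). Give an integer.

10

Distances from Udo: Akira:1, Arjun:1, Bao:2, Leo:2, Sara:2, Zane:2.
Sum = 1 + 1 + 2 + 2 + 2 + 2 = 10.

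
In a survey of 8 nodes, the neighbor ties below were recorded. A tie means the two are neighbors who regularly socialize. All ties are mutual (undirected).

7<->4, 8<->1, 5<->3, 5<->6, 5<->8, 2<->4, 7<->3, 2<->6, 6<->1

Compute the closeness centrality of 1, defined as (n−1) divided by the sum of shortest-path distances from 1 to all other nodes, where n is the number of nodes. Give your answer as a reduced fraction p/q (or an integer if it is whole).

Distances from 1: 2:2, 3:3, 4:3, 5:2, 6:1, 7:4, 8:1. Sum = 16.
n = 8, so closeness = 7/16.

7/16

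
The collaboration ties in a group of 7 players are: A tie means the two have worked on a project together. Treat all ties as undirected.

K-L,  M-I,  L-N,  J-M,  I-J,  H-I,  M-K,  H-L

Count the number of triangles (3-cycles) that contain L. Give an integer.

L's neighbors are H, K, and N, but none of them are tied to each other, so no triangle contains L.

0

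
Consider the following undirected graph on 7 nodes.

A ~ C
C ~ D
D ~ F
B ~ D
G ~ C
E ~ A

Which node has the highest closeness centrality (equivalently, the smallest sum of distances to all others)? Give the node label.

Farness (sum of distances to all others) for each node — A:12, B:15, C:9, D:10, E:17, F:15, G:14.
The smallest farness is 9, for C, so C has the highest closeness.

C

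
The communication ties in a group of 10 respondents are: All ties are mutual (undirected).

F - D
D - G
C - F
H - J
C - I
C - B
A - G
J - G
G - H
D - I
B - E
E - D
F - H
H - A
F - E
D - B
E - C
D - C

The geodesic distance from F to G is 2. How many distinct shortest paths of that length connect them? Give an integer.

2

The shortest distance is 2. The length-2 paths are: F–D–G; F–H–G.
That gives 2 distinct shortest paths.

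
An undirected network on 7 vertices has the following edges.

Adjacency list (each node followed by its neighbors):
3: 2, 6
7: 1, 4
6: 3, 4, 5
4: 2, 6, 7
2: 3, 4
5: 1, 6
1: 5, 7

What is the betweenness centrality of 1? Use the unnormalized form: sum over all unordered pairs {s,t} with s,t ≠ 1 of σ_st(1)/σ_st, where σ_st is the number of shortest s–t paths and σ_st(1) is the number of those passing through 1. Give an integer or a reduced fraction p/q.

1

Pairs whose geodesics pass through 1 — 5–7: 1.
All other pairs contribute 0.
Summing the contributions gives betweenness(1) = 1.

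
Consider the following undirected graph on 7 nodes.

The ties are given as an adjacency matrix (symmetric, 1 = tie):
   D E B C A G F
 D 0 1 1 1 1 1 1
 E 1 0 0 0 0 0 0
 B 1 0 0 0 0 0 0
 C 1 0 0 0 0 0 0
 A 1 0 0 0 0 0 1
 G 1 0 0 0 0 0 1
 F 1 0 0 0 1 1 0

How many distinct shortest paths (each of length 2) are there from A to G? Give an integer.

The shortest distance is 2. The length-2 paths are: A–D–G; A–F–G.
That gives 2 distinct shortest paths.

2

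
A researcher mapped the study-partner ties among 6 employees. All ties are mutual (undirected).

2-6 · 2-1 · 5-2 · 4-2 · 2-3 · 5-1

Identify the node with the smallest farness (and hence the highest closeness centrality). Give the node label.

Farness (sum of distances to all others) for each node — 1:8, 2:5, 3:9, 4:9, 5:8, 6:9.
The smallest farness is 5, for 2, so 2 has the highest closeness.

2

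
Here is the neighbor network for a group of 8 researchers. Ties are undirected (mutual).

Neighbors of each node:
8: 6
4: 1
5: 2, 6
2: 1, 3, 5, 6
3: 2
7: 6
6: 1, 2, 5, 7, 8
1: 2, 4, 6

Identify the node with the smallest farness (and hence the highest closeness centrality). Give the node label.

6

Farness (sum of distances to all others) for each node — 1:11, 2:10, 3:16, 4:17, 5:13, 6:9, 7:15, 8:15.
The smallest farness is 9, for 6, so 6 has the highest closeness.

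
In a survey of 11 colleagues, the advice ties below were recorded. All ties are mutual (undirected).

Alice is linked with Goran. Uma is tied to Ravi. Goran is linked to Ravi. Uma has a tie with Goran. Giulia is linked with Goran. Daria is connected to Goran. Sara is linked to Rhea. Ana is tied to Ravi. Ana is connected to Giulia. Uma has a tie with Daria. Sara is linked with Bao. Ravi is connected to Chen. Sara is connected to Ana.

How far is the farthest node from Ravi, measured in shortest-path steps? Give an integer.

3

Distances from Ravi: Alice:2, Ana:1, Bao:3, Chen:1, Daria:2, Giulia:2, Goran:1, Rhea:3, Sara:2, Uma:1.
The largest is 3 (to Rhea and Bao), so the eccentricity of Ravi is 3.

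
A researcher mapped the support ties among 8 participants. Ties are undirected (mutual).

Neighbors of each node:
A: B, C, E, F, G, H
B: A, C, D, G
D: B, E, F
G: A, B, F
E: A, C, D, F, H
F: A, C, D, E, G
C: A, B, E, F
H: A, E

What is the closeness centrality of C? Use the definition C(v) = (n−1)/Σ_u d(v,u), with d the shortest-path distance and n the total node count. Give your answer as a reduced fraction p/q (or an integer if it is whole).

7/10

Distances from C: A:1, B:1, D:2, E:1, F:1, G:2, H:2. Sum = 10.
n = 8, so closeness = 7/10.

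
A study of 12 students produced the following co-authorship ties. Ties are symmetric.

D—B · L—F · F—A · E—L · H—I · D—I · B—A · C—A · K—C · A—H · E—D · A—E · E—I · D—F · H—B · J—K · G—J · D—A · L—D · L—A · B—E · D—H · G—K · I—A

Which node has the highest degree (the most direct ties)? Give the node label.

Degrees — A:8, B:4, C:2, D:7, E:5, F:3, G:2, H:4, I:4, J:2, K:3, L:4.
The maximum is 8, attained only by A.

A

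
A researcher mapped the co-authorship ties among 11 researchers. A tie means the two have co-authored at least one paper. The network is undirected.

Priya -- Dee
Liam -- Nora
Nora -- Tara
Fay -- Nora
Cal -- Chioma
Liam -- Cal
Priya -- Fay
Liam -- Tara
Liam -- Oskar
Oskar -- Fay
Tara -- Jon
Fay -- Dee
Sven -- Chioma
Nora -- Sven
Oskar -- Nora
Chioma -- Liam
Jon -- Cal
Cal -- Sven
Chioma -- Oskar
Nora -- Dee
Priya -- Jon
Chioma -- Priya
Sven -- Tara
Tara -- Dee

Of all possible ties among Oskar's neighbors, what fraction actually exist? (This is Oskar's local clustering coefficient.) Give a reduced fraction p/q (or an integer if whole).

1/2

Oskar's neighbors: Chioma, Fay, Liam, and Nora (k = 4).
Possible neighbor pairs: C(4,2) = 6. Edges among them: Chioma–Liam, Fay–Nora, Liam–Nora → e = 3.
Clustering(Oskar) = 3/6 = 1/2.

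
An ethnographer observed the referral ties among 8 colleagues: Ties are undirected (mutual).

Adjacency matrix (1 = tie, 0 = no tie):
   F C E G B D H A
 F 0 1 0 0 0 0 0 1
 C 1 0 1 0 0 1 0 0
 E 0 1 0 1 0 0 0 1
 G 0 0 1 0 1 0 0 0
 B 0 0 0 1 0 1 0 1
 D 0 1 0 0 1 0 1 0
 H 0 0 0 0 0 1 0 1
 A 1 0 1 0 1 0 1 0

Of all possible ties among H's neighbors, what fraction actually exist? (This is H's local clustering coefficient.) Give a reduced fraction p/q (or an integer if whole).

H's neighbors: A and D (k = 2).
Possible neighbor pairs: C(2,2) = 1. Edges among them: none → e = 0.
Clustering(H) = 0/1.

0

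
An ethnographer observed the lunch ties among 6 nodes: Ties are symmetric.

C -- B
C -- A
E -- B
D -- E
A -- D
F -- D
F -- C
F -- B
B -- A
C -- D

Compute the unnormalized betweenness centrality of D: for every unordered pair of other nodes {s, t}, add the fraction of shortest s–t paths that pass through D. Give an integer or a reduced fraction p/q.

Pairs whose geodesics pass through D — C–E: 1/2; E–A: 1/2; E–F: 1/2; A–F: 1/3.
All other pairs contribute 0.
Summing the contributions gives betweenness(D) = 11/6.

11/6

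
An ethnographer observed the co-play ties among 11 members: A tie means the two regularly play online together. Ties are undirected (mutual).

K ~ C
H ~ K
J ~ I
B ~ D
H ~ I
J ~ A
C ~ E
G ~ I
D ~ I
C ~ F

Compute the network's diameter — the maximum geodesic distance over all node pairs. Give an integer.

6

Eccentricity of each node (its greatest distance to any other): A:6, B:6, C:5, D:5, E:6, F:6, G:5, H:3, I:4, J:5, K:4.
The maximum eccentricity is 6, realized for instance by the pair E–A via E – C – K – H – I – J – A. So the diameter is 6.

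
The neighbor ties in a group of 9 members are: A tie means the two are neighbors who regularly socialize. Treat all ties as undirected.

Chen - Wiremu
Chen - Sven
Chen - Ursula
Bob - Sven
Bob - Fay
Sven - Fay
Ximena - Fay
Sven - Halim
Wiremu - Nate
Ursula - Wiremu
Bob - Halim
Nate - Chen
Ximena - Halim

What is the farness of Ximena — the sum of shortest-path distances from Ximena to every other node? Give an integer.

21

Distances from Ximena: Bob:2, Chen:3, Fay:1, Halim:1, Nate:4, Sven:2, Ursula:4, Wiremu:4.
Sum = 2 + 3 + 1 + 1 + 4 + 2 + 4 + 4 = 21.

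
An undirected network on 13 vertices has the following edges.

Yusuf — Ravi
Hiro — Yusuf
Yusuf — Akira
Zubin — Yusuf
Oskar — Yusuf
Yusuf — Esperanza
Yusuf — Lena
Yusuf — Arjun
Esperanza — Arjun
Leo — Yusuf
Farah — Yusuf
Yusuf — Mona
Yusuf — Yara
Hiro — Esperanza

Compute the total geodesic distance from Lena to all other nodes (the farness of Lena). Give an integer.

Distances from Lena: Akira:2, Arjun:2, Esperanza:2, Farah:2, Hiro:2, Leo:2, Mona:2, Oskar:2, Ravi:2, Yara:2, Yusuf:1, Zubin:2.
Sum = 2 + 2 + 2 + 2 + 2 + 2 + 2 + 2 + 2 + 2 + 1 + 2 = 23.

23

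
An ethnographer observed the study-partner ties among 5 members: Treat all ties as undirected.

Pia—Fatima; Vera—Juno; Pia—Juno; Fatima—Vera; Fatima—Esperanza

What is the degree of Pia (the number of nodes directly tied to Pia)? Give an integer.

Pia is directly tied to Fatima and Juno. That is 2 neighbors, so the degree of Pia is 2.

2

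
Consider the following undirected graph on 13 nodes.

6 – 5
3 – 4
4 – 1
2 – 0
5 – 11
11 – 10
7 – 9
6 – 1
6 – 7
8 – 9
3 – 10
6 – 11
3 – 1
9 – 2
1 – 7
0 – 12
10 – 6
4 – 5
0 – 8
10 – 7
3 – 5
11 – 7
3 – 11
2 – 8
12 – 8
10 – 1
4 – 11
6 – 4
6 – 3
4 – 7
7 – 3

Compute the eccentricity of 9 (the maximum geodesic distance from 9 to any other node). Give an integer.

Distances from 9: 0:2, 1:2, 2:1, 3:2, 4:2, 5:3, 6:2, 7:1, 8:1, 10:2, 11:2, 12:2.
The largest is 3 (to 5), so the eccentricity of 9 is 3.

3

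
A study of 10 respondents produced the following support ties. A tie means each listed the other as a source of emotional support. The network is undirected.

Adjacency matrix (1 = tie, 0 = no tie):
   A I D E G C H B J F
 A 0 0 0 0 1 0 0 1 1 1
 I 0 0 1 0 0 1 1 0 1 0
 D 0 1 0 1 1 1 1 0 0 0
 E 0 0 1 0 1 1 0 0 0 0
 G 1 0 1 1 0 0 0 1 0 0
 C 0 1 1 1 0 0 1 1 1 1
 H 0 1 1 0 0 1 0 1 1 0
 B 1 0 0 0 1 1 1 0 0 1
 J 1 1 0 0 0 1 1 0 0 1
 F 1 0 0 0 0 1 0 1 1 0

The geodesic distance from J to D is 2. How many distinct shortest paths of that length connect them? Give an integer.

The shortest distance is 2. The length-2 paths are: J–I–D; J–C–D; J–H–D.
That gives 3 distinct shortest paths.

3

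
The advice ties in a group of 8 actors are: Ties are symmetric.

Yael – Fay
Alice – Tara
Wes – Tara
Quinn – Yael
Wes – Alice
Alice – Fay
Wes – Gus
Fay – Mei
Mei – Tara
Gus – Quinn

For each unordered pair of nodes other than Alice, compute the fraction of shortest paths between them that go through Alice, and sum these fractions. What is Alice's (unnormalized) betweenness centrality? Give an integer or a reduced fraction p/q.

3

Pairs whose geodesics pass through Alice — Tara–Yael: 1/2; Tara–Fay: 1/2; Wes–Yael: 1/2; Wes–Fay: 1; Gus–Fay: 1/2.
All other pairs contribute 0.
Summing the contributions gives betweenness(Alice) = 3.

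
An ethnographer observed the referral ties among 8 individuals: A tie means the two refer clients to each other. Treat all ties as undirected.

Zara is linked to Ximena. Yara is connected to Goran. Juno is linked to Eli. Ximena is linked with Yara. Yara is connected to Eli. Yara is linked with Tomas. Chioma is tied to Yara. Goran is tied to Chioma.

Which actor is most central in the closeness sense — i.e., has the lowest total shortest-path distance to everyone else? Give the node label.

Yara

Farness (sum of distances to all others) for each node — Chioma:14, Eli:13, Goran:14, Juno:19, Tomas:15, Ximena:13, Yara:9, Zara:19.
The smallest farness is 9, for Yara, so Yara has the highest closeness.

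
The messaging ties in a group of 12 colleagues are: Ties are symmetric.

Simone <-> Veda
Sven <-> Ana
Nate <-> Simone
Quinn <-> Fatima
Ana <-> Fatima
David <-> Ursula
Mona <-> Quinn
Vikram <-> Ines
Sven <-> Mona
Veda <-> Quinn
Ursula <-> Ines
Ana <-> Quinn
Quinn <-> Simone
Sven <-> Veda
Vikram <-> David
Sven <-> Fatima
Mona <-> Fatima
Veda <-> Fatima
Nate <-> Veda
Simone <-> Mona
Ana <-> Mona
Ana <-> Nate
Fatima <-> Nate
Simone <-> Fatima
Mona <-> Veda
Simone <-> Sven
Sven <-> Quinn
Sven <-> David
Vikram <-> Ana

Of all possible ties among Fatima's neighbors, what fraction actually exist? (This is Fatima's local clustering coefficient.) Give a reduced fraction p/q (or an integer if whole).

16/21

Fatima's neighbors: Ana, Mona, Nate, Quinn, Simone, Sven, and Veda (k = 7).
Possible neighbor pairs: C(7,2) = 21. Edges among them: Ana–Mona, Ana–Nate, Ana–Quinn, Ana–Sven, Mona–Quinn, Mona–Simone, Mona–Sven, Mona–Veda, Nate–Simone, Nate–Veda, Quinn–Simone, Quinn–Sven, Quinn–Veda, Simone–Sven, Simone–Veda, Sven–Veda → e = 16.
Clustering(Fatima) = 16/21.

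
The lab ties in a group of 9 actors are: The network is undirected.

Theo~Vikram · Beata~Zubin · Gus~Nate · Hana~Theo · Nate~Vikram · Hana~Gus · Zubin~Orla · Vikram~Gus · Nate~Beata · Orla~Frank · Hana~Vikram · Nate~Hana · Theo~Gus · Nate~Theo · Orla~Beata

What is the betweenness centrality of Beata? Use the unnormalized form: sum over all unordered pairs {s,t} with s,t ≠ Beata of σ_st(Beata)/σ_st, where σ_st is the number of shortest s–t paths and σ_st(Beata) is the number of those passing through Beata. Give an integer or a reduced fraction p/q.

15

Pairs whose geodesics pass through Beata — Orla–Theo: 1; Orla–Vikram: 1; Orla–Nate: 1; Orla–Gus: 1; Orla–Hana: 1; Zubin–Theo: 1; Zubin–Vikram: 1; Zubin–Nate: 1; Zubin–Gus: 1; Zubin–Hana: 1; Frank–Theo: 1; Frank–Vikram: 1; Frank–Nate: 1; Frank–Gus: 1 … (+1 more pairs).
All other pairs contribute 0.
Summing the contributions gives betweenness(Beata) = 15.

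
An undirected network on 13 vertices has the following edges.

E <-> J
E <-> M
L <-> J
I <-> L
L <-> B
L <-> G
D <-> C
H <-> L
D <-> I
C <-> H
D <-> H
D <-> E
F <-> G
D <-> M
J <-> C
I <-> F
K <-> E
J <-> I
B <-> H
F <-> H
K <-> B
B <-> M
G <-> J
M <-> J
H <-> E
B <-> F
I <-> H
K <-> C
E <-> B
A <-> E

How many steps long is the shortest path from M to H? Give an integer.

One shortest route is M – E – H, which uses 2 edges, and M and H are not directly tied, so nothing shorter exists. So d(M,H) = 2.

2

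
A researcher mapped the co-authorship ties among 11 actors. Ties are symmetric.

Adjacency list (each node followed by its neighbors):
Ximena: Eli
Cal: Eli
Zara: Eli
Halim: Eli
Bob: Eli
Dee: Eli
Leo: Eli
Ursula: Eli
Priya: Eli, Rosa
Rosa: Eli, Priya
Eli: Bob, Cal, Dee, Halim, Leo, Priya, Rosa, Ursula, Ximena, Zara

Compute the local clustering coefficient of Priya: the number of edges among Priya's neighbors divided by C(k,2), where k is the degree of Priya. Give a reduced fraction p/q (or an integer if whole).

Priya's neighbors: Eli and Rosa (k = 2).
Possible neighbor pairs: C(2,2) = 1. Edges among them: Eli–Rosa → e = 1.
Clustering(Priya) = 1/1.

1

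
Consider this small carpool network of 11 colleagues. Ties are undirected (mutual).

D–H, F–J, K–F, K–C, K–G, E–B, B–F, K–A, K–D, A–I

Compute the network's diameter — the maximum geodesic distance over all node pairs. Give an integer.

Eccentricity of each node (its greatest distance to any other): A:4, B:4, C:4, D:4, E:5, F:3, G:4, H:5, I:5, J:4, K:3.
The maximum eccentricity is 5, realized for instance by the pair I–E via I – A – K – F – B – E. So the diameter is 5.

5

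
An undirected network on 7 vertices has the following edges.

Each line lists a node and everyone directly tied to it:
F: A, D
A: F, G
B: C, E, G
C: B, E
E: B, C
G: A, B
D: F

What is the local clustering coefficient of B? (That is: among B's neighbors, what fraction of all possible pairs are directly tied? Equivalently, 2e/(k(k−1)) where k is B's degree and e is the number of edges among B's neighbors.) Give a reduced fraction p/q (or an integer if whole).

1/3

B's neighbors: C, E, and G (k = 3).
Possible neighbor pairs: C(3,2) = 3. Edges among them: C–E → e = 1.
Clustering(B) = 1/3.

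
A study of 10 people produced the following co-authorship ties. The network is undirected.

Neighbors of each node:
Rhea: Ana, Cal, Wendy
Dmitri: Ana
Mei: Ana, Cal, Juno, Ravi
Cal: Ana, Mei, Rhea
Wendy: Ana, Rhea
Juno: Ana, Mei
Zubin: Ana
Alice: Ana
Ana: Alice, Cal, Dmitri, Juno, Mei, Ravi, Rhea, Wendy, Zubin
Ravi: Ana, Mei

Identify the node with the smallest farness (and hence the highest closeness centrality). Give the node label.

Farness (sum of distances to all others) for each node — Alice:17, Ana:9, Cal:15, Dmitri:17, Juno:16, Mei:14, Ravi:16, Rhea:15, Wendy:16, Zubin:17.
The smallest farness is 9, for Ana, so Ana has the highest closeness.

Ana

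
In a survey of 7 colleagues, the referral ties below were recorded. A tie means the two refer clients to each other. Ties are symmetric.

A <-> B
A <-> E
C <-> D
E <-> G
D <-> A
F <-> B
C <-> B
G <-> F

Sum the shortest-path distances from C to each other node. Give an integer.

12

Distances from C: A:2, B:1, D:1, E:3, F:2, G:3.
Sum = 2 + 1 + 1 + 3 + 2 + 3 = 12.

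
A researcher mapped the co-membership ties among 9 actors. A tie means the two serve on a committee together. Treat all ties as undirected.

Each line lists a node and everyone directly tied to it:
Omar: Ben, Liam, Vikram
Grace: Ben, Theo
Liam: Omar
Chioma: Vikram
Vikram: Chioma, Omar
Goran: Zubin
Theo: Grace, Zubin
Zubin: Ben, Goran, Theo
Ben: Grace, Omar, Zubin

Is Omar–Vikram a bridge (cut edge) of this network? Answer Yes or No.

Yes

Without the Omar–Vikram edge there is no alternate route between Omar and Vikram, so the network disconnects. It is a bridge.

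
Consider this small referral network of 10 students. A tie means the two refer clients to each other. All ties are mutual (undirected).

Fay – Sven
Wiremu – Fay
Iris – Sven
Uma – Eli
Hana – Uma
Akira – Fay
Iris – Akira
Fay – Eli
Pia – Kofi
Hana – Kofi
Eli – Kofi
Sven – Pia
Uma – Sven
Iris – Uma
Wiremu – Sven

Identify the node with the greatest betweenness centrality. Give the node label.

Sven

Unnormalized betweenness of each node: Akira:1/2, Eli:9/2, Fay:6, Hana:5/6, Iris:3, Kofi:17/6, Pia:11/6, Sven:61/6, Uma:22/3, Wiremu:0.
Sven has the largest value, 61/6, making it the main broker — the node through which the most shortest paths run.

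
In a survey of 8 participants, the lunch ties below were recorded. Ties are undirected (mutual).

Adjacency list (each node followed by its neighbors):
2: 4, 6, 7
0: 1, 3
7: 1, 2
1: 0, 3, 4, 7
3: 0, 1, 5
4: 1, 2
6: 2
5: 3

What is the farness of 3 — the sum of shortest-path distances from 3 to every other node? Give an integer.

14

Distances from 3: 0:1, 1:1, 2:3, 4:2, 5:1, 6:4, 7:2.
Sum = 1 + 1 + 3 + 2 + 1 + 4 + 2 = 14.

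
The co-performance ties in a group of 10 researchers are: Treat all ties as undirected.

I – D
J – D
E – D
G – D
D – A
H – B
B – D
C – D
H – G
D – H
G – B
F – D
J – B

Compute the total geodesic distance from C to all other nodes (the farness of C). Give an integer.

Distances from C: A:2, B:2, D:1, E:2, F:2, G:2, H:2, I:2, J:2.
Sum = 2 + 2 + 1 + 2 + 2 + 2 + 2 + 2 + 2 = 17.

17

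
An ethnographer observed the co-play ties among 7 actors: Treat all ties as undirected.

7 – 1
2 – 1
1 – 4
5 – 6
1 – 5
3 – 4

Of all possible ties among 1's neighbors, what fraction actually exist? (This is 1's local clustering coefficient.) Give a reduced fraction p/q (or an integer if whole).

1's neighbors: 2, 4, 5, and 7 (k = 4).
Possible neighbor pairs: C(4,2) = 6. Edges among them: none → e = 0.
Clustering(1) = 0/6 = 0.

0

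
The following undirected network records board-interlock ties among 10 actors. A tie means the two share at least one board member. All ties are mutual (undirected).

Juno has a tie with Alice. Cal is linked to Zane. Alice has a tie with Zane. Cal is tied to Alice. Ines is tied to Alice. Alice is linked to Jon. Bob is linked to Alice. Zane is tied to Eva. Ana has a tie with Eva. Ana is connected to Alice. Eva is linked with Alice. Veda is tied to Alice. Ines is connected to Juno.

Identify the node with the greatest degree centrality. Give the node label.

Degrees — Alice:9, Ana:2, Bob:1, Cal:2, Eva:3, Ines:2, Jon:1, Juno:2, Veda:1, Zane:3.
The maximum is 9, attained only by Alice.

Alice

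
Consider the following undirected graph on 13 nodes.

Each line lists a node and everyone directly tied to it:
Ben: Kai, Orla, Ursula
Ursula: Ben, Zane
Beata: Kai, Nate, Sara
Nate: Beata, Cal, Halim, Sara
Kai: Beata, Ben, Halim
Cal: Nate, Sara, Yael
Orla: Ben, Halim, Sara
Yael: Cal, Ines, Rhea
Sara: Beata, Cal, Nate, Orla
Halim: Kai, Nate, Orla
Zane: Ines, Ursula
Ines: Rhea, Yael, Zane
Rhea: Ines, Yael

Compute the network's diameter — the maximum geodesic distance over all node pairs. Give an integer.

Eccentricity of each node (its greatest distance to any other): Beata:4, Ben:4, Cal:4, Halim:4, Ines:4, Kai:5, Nate:4, Orla:4, Rhea:5, Sara:4, Ursula:4, Yael:4, Zane:4.
The maximum eccentricity is 5, realized for instance by the pair Kai–Rhea via Kai – Ben – Ursula – Zane – Ines – Rhea. So the diameter is 5.

5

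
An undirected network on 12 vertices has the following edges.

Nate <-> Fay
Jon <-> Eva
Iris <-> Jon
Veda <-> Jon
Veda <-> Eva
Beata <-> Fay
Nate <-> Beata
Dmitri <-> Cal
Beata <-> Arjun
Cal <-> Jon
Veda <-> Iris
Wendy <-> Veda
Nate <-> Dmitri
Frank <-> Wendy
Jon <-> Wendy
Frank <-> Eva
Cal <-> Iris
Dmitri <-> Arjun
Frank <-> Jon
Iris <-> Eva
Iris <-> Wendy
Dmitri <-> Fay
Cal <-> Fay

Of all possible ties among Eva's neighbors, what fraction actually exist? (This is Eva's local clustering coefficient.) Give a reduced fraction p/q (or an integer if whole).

2/3

Eva's neighbors: Frank, Iris, Jon, and Veda (k = 4).
Possible neighbor pairs: C(4,2) = 6. Edges among them: Frank–Jon, Iris–Jon, Iris–Veda, Jon–Veda → e = 4.
Clustering(Eva) = 4/6 = 2/3.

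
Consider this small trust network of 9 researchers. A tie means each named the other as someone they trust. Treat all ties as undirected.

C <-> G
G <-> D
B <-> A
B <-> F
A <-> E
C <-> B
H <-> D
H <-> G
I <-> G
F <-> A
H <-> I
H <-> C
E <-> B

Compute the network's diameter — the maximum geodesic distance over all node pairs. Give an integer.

4

Eccentricity of each node (its greatest distance to any other): A:4, B:3, C:2, D:4, E:4, F:4, G:3, H:3, I:4.
The maximum eccentricity is 4, realized for instance by the pair D–F via D – H – C – B – F. So the diameter is 4.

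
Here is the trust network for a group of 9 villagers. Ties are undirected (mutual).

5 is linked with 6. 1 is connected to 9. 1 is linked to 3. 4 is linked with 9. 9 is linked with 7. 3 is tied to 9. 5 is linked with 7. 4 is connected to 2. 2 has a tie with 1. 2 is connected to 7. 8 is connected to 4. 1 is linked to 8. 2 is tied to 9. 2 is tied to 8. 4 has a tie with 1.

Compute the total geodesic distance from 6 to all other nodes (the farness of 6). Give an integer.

Distances from 6: 1:4, 2:3, 3:4, 4:4, 5:1, 7:2, 8:4, 9:3.
Sum = 4 + 3 + 4 + 4 + 1 + 2 + 4 + 3 = 25.

25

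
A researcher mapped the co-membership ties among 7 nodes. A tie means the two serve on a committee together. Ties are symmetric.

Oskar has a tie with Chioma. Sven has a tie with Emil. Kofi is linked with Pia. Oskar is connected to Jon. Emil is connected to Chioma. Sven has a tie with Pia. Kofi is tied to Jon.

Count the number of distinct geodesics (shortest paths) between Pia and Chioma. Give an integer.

1

The shortest distance is 3, and the only length-3 path is Pia–Sven–Emil–Chioma. So there is exactly 1 shortest path.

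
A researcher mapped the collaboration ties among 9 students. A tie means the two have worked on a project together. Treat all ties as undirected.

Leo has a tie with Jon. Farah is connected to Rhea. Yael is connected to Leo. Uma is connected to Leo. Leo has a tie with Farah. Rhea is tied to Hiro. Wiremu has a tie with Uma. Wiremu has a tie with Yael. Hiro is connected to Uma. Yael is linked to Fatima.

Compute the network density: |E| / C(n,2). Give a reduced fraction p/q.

5/18

There are 10 edges and 9 nodes, so the maximum possible is C(9,2) = 36.
Density = 10/36 = 5/18.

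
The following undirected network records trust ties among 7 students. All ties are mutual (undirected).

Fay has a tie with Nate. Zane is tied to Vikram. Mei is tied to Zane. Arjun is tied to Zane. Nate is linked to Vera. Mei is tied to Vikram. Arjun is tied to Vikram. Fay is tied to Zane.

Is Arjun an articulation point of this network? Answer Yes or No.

No

Even without Arjun, every remaining node can still reach every other (the residual graph is connected), so Arjun is not a cut vertex.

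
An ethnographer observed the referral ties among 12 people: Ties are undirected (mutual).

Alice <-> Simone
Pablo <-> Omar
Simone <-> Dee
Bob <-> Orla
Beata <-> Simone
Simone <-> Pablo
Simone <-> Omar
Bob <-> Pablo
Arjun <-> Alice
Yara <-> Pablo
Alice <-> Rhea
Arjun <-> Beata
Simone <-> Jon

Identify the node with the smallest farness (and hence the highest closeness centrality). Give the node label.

Farness (sum of distances to all others) for each node — Alice:23, Arjun:31, Beata:25, Bob:28, Dee:27, Jon:27, Omar:23, Orla:38, Pablo:20, Rhea:33, Simone:17, Yara:30.
The smallest farness is 17, for Simone, so Simone has the highest closeness.

Simone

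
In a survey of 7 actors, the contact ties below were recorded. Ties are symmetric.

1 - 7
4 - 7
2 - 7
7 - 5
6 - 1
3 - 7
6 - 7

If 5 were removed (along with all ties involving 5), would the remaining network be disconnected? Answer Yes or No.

Even without 5, every remaining node can still reach every other (the residual graph is connected), so 5 is not a cut vertex.

No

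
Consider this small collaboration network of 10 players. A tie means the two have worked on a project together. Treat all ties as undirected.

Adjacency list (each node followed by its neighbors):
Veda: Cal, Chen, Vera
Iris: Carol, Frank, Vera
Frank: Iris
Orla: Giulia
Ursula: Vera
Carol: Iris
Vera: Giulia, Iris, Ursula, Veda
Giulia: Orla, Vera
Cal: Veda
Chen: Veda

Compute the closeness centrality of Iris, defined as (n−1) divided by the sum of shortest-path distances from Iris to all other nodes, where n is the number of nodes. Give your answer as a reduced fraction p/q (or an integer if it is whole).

1/2

Distances from Iris: Cal:3, Carol:1, Chen:3, Frank:1, Giulia:2, Orla:3, Ursula:2, Veda:2, Vera:1. Sum = 18.
n = 10, so closeness = 9/18 = 1/2.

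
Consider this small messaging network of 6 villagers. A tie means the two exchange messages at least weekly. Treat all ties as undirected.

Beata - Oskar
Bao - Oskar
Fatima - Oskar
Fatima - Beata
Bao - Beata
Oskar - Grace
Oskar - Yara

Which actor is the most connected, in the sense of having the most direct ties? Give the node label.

Degrees — Bao:2, Beata:3, Fatima:2, Grace:1, Oskar:5, Yara:1.
The maximum is 5, attained only by Oskar.

Oskar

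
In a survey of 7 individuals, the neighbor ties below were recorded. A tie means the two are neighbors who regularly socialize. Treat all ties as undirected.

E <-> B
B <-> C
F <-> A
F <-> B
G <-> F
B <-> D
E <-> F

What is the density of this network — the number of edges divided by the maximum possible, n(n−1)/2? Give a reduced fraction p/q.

1/3

There are 7 edges and 7 nodes, so the maximum possible is C(7,2) = 21.
Density = 7/21 = 1/3.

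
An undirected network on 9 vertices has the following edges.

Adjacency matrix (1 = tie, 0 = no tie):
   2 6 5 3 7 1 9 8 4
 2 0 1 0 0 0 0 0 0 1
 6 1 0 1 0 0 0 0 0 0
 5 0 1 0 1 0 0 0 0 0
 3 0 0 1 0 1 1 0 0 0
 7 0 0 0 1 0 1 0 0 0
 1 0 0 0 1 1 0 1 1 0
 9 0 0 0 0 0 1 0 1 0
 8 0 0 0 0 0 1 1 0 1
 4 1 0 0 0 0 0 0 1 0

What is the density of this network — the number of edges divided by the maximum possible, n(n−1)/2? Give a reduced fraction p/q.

There are 11 edges and 9 nodes, so the maximum possible is C(9,2) = 36.
Density = 11/36.

11/36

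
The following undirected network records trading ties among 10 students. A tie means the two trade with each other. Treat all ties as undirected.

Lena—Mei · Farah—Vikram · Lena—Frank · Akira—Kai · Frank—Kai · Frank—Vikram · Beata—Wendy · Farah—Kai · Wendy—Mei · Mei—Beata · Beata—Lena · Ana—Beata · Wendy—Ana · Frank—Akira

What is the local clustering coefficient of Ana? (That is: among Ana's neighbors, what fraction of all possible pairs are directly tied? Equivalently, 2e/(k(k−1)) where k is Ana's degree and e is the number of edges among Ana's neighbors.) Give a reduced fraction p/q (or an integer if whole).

Ana's neighbors: Beata and Wendy (k = 2).
Possible neighbor pairs: C(2,2) = 1. Edges among them: Beata–Wendy → e = 1.
Clustering(Ana) = 1/1.

1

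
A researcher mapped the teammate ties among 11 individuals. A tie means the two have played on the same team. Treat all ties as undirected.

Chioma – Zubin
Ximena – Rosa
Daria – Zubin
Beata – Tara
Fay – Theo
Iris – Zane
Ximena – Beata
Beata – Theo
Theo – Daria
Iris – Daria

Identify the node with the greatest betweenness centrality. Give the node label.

Unnormalized betweenness of each node: Beata:23, Chioma:0, Daria:28, Fay:0, Iris:9, Rosa:0, Tara:0, Theo:29, Ximena:9, Zane:0, Zubin:9.
Theo has the largest value, 29, making it the main broker — the node through which the most shortest paths run.

Theo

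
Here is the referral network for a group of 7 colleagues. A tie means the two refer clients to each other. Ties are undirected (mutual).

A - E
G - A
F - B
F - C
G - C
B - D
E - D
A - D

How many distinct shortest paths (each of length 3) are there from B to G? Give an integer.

The shortest distance is 3. The length-3 paths are: B–F–C–G; B–D–A–G.
That gives 2 distinct shortest paths.

2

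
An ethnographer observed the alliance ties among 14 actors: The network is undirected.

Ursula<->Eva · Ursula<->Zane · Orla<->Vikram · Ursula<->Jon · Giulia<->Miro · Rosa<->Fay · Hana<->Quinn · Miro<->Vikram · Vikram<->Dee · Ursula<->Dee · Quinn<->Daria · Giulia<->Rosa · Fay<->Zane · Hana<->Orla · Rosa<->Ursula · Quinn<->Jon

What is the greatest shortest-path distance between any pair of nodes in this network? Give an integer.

5

Eccentricity of each node (its greatest distance to any other): Daria:5, Dee:4, Eva:4, Fay:5, Giulia:5, Hana:5, Jon:4, Miro:5, Orla:5, Quinn:4, Rosa:4, Ursula:3, Vikram:4, Zane:4.
The maximum eccentricity is 5, realized for instance by the pair Fay–Hana via Fay – Zane – Ursula – Jon – Quinn – Hana. So the diameter is 5.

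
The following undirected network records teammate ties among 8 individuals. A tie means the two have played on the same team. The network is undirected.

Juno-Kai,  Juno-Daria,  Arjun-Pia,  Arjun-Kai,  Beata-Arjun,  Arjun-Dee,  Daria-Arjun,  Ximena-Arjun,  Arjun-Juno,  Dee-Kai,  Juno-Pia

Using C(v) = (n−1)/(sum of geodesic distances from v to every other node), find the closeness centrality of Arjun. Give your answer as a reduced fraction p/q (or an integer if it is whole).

1

Distances from Arjun: Beata:1, Daria:1, Dee:1, Juno:1, Kai:1, Pia:1, Ximena:1. Sum = 7.
n = 8, so closeness = 7/7 = 1.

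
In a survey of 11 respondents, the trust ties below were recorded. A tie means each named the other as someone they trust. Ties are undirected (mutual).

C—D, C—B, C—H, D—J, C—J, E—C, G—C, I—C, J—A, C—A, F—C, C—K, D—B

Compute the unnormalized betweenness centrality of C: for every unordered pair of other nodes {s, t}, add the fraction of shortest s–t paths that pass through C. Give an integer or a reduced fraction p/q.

Pairs whose geodesics pass through C — K–H: 1; K–F: 1; K–E: 1; K–B: 1; K–J: 1; K–D: 1; K–I: 1; K–G: 1; K–A: 1; H–F: 1; H–E: 1; H–B: 1; H–J: 1; H–D: 1 … (+28 more pairs).
All other pairs contribute 0.
Summing the contributions gives betweenness(C) = 41.

41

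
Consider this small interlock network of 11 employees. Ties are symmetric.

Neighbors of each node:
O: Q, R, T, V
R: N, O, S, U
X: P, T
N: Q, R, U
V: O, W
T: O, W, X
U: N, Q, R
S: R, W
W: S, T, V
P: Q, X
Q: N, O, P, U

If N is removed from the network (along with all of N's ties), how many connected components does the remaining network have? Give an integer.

N's neighbors (Q, R, and U) remain reachable from one another through other ties, so the rest of the network stays in one piece.

1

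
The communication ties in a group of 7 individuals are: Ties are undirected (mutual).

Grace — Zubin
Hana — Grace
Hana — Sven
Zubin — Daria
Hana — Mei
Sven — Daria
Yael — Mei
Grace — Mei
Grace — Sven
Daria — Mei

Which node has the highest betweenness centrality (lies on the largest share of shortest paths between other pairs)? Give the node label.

Mei

Unnormalized betweenness of each node: Daria:13/6, Grace:19/6, Hana:2/3, Mei:35/6, Sven:5/6, Yael:0, Zubin:1/3.
Mei has the largest value, 35/6, making it the main broker — the node through which the most shortest paths run.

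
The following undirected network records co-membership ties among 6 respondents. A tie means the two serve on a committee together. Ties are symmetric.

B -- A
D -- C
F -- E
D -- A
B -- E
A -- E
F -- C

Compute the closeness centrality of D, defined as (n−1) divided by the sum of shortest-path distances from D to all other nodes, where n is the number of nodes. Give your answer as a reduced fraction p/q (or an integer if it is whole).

Distances from D: A:1, B:2, C:1, E:2, F:2. Sum = 8.
n = 6, so closeness = 5/8.

5/8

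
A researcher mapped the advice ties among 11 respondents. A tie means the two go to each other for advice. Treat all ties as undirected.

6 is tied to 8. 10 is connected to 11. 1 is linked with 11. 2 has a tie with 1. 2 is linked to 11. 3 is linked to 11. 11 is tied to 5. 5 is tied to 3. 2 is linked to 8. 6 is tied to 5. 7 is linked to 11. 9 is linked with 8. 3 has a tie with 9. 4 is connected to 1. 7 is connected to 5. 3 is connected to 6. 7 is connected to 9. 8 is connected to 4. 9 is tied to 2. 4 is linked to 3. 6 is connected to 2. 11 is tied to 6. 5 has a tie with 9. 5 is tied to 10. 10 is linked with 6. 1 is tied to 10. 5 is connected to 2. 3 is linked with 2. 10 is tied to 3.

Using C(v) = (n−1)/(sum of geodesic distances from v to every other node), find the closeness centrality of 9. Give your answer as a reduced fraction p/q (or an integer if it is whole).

2/3

Distances from 9: 1:2, 2:1, 3:1, 4:2, 5:1, 6:2, 7:1, 8:1, 10:2, 11:2. Sum = 15.
n = 11, so closeness = 10/15 = 2/3.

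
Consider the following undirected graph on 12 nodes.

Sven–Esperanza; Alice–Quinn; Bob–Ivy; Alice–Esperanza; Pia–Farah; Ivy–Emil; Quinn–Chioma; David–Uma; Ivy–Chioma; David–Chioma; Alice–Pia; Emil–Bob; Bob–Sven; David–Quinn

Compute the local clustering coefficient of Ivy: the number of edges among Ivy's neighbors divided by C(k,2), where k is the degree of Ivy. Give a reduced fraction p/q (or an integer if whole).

1/3

Ivy's neighbors: Bob, Chioma, and Emil (k = 3).
Possible neighbor pairs: C(3,2) = 3. Edges among them: Bob–Emil → e = 1.
Clustering(Ivy) = 1/3.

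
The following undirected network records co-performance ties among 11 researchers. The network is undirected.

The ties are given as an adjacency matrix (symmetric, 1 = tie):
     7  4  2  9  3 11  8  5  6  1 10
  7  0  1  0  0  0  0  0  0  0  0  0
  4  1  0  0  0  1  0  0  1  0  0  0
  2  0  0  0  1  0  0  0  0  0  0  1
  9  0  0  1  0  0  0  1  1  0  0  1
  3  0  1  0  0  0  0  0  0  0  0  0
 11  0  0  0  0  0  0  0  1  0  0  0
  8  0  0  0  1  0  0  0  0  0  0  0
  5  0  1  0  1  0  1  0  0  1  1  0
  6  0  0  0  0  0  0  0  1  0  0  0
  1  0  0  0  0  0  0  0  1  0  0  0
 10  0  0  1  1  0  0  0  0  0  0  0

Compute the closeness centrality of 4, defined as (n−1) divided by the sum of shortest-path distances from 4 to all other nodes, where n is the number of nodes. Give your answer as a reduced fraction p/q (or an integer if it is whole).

Distances from 4: 1:2, 2:3, 3:1, 5:1, 6:2, 7:1, 8:3, 9:2, 10:3, 11:2. Sum = 20.
n = 11, so closeness = 10/20 = 1/2.

1/2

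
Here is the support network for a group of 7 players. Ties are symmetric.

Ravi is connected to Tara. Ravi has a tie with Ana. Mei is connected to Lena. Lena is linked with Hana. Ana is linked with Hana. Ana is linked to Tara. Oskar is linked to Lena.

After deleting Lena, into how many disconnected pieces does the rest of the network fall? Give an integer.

Without Lena, the remaining ties split the others into: {Ana, Hana, Ravi, Tara}; {Oskar}; {Mei}.
That's 3 separate components.

3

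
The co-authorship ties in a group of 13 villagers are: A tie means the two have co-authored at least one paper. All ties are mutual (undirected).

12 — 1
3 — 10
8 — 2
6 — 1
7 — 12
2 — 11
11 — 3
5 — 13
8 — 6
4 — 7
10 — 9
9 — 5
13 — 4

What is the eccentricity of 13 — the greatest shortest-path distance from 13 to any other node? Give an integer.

6

Distances from 13: 1:4, 2:6, 3:4, 4:1, 5:1, 6:5, 7:2, 8:6, 9:2, 10:3, 11:5, 12:3.
The largest is 6 (to 8 and 2), so the eccentricity of 13 is 6.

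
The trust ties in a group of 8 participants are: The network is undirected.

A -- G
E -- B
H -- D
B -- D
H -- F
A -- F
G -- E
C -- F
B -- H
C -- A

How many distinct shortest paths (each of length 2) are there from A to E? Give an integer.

1

The shortest distance is 2, and the only length-2 path is A–G–E. So there is exactly 1 shortest path.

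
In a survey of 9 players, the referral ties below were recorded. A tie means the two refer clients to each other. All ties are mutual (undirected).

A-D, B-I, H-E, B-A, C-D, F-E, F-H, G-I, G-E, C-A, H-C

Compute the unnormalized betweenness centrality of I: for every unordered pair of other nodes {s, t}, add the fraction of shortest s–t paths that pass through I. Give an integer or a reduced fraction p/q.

4

Pairs whose geodesics pass through I — F–B: 1/2; D–G: 1/2; A–G: 1; B–G: 1; B–E: 1.
All other pairs contribute 0.
Summing the contributions gives betweenness(I) = 4.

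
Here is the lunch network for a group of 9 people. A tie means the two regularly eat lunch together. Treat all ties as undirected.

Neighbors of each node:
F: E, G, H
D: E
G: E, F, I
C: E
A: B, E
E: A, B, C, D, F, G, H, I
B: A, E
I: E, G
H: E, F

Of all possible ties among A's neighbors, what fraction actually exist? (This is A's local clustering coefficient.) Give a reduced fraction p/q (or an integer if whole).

A's neighbors: B and E (k = 2).
Possible neighbor pairs: C(2,2) = 1. Edges among them: B–E → e = 1.
Clustering(A) = 1/1.

1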